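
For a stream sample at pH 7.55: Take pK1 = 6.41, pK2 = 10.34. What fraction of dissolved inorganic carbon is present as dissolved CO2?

α₀ = 1 / (1 + K1/[H⁺] + K1K2/[H⁺]²) = 1 / (1 + 10^+1.14 + 10^-1.65)
   = 1 / (1 + 13.804 + 0.022387) = 1/14.826 = 0.06745

α₀ = 0.0674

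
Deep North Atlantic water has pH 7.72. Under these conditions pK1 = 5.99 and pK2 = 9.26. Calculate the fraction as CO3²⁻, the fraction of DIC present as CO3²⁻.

α₂ = 0.0275

α₂ = 1 / (1 + [H⁺]/K2 + [H⁺]²/(K1K2)) = 1 / (1 + 10^+1.54 + 10^-0.19)
   = 1 / (1 + 34.674 + 0.64565) = 1/36.319 = 0.02753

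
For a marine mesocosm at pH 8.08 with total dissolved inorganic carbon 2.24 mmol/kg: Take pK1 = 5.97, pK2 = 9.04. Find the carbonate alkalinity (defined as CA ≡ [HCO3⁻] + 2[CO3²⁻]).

CA = [HCO3⁻] + 2[CO3²⁻] = (α₁ + 2α₂)·DIC
At pH 8.08: [H⁺]/K1 = 10^-2.11 = 0.0077625, K2/[H⁺] = 10^-0.96 = 0.10965
α₁ = 1/(1 + 0.0077625 + 0.10965) = 1/1.1174 = 0.8949; α₂ = α₁·K2/[H⁺] = 0.09813
α₁ + 2α₂ = 1.0912
CA = 1.0912 × 2.24 = 2.44 mmol/kg

CA = 2.44 mmol/kg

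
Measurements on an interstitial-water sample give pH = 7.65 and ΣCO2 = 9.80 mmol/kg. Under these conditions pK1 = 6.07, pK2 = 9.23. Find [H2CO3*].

[CO2*] = 0.245 mmol/kg

α₀ = 1 / (1 + K1/[H⁺] + K1K2/[H⁺]²) = 1 / (1 + 10^+1.58 + 10^+0.00)
   = 1 / (1 + 38.019 + 1.0000) = 1/40.019 = 0.02499
[CO2*] = α₀ × DIC = 0.02499 × 9.80 = 0.245 mmol/kg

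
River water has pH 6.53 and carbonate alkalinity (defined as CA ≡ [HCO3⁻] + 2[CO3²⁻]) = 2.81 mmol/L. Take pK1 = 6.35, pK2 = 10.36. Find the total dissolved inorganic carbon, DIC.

CA = [HCO3⁻] + 2[CO3²⁻] = (α₁ + 2α₂)·DIC
At pH 6.53: [H⁺]/K1 = 10^-0.18 = 0.66069, K2/[H⁺] = 10^-3.83 = 0.00014791
α₁ = 1/(1 + 0.66069 + 0.00014791) = 1/1.6608 = 0.6021; α₂ = α₁·K2/[H⁺] = 8.906×10^-5
α₁ + 2α₂ = 0.6023
DIC = CA / (α₁ + 2α₂) = 2.81 / 0.6023 = 4.67 mmol/L

DIC = 4.67 mmol/L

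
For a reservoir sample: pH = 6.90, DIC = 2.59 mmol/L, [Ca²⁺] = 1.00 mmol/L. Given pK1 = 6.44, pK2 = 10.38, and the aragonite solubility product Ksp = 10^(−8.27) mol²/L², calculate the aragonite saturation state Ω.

α₂ = 1 / (1 + [H⁺]/K2 + [H⁺]²/(K1K2)) = 1 / (1 + 10^+3.48 + 10^+3.02)
   = 1 / (1 + 3020.0 + 1047.1) = 1/4068.1 = 0.0002458
[CO3²⁻] = α₂ × DIC = 0.0002458 × 2.59 = 0.0006367 mmol/L = 0.6367 μmol/L
Ksp = 10^(−8.27) = 5.370×10^-9
Ω = [Ca²⁺][CO3²⁻]/Ksp = (1.00×10^-3)(6.367×10^-7) / 5.370×10^-9 = 0.119

Ω = 0.119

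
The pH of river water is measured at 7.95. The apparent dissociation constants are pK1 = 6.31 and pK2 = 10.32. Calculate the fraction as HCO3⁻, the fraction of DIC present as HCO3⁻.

α₁ = 1 / (1 + [H⁺]/K1 + K2/[H⁺]) = 1 / (1 + 10^-1.64 + 10^-2.37)
   = 1 / (1 + 0.022909 + 0.0042658) = 1/1.0272 = 0.9735

α₁ = 0.974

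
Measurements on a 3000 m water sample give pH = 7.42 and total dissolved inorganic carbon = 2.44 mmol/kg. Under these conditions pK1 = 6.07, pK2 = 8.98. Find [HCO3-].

α₁ = 1 / (1 + [H⁺]/K1 + K2/[H⁺]) = 1 / (1 + 10^-1.35 + 10^-1.56)
   = 1 / (1 + 0.044668 + 0.027542) = 1/1.0722 = 0.9327
[HCO3⁻] = α₁ × DIC = 0.9327 × 2.44 = 2.28 mmol/kg

[HCO3⁻] = 2.28 mmol/kg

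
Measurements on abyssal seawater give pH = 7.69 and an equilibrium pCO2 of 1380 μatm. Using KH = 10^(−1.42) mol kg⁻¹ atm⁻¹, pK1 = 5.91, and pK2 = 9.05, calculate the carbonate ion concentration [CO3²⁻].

[CO3²⁻] = 0.138 mmol/kg

[CO2*] = KH · pCO2 = 10^(−1.42) × 1380×10^-6 = 5.247×10^-5 mol/kg
α₀ = 1/(1 + K1/[H⁺] + K1K2/[H⁺]²) = 1/(1 + 10^+1.78 + 10^+0.42) = 0.01565
DIC = [CO2*]/α₀ = 5.247×10^-5 / 0.01565 = 3.352 mmol/kg
[CO3²⁻] = α₂·DIC; α₂ = 0.04117, so [CO3²⁻] = 0.04117 × 3.352 = 0.138 mmol/kg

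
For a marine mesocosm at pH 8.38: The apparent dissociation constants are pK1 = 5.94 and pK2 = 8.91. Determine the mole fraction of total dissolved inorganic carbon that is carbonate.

α₂ = 1 / (1 + [H⁺]/K2 + [H⁺]²/(K1K2)) = 1 / (1 + 10^+0.53 + 10^-1.91)
   = 1 / (1 + 3.3884 + 0.012303) = 1/4.4007 = 0.2272

α₂ = 0.227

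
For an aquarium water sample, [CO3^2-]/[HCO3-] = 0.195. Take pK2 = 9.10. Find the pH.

From K2 = [H⁺][CO3^2-]/[HCO3-]:  pH = pK2 + log₁₀([CO3^2-]/[HCO3-])
log₁₀(0.195) = -0.710
pH = 9.10 + (-0.710) = 8.39

pH = 8.39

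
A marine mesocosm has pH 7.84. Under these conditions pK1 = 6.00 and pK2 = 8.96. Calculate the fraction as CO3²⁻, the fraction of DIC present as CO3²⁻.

α₂ = 1 / (1 + [H⁺]/K2 + [H⁺]²/(K1K2)) = 1 / (1 + 10^+1.12 + 10^-0.72)
   = 1 / (1 + 13.183 + 0.19055) = 1/14.373 = 0.06957

α₂ = 0.0696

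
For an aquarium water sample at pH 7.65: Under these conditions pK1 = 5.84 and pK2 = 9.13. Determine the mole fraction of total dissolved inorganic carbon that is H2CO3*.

α₀ = 0.0148

α₀ = 1 / (1 + K1/[H⁺] + K1K2/[H⁺]²) = 1 / (1 + 10^+1.81 + 10^+0.33)
   = 1 / (1 + 64.565 + 2.1380) = 1/67.703 = 0.01477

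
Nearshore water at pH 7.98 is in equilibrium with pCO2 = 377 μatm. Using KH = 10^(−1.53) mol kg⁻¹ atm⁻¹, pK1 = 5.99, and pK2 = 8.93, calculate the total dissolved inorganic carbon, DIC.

DIC = 1.22 mmol/kg

[CO2*] = KH · pCO2 = 10^(−1.53) × 377×10^-6 = 1.113×10^-5 mol/kg
α₀ = 1/(1 + K1/[H⁺] + K1K2/[H⁺]²) = 1/(1 + 10^+1.99 + 10^+1.04) = 0.009117
DIC = [CO2*]/α₀ = 1.113×10^-5 / 0.009117 = 1.22 mmol/kg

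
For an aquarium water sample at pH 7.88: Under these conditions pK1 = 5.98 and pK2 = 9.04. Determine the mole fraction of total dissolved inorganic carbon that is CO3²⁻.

α₂ = 1 / (1 + [H⁺]/K2 + [H⁺]²/(K1K2)) = 1 / (1 + 10^+1.16 + 10^-0.74)
   = 1 / (1 + 14.454 + 0.18197) = 1/15.636 = 0.06395

α₂ = 0.0640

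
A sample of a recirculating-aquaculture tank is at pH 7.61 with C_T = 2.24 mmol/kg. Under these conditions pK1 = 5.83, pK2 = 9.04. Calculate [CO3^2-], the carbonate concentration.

α₂ = 1 / (1 + [H⁺]/K2 + [H⁺]²/(K1K2)) = 1 / (1 + 10^+1.43 + 10^-0.35)
   = 1 / (1 + 26.915 + 0.44668) = 1/28.362 = 0.03526
[CO3²⁻] = α₂ × DIC = 0.03526 × 2.24 = 0.0790 mmol/kg

[CO3²⁻] = 0.0790 mmol/kg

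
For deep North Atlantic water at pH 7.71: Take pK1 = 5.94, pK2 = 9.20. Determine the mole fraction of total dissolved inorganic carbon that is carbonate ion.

α₂ = 1 / (1 + [H⁺]/K2 + [H⁺]²/(K1K2)) = 1 / (1 + 10^+1.49 + 10^-0.28)
   = 1 / (1 + 30.903 + 0.52481) = 1/32.428 = 0.03084

α₂ = 0.0308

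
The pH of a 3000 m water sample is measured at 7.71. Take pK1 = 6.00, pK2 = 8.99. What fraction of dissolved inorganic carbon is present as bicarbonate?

α₁ = 0.933

α₁ = 1 / (1 + [H⁺]/K1 + K2/[H⁺]) = 1 / (1 + 10^-1.71 + 10^-1.28)
   = 1 / (1 + 0.019498 + 0.052481) = 1/1.0720 = 0.9329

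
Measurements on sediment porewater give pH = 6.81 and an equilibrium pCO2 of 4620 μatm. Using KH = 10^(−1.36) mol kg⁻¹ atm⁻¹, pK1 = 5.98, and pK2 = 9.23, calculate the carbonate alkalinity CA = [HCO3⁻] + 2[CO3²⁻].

CA = 1.37 mmol/kg

[CO2*] = KH · pCO2 = 10^(−1.36) × 4620×10^-6 = 2.017×10^-4 mol/kg
α₀ = 1/(1 + K1/[H⁺] + K1K2/[H⁺]²) = 1/(1 + 10^+0.83 + 10^-1.59) = 0.1284
DIC = [CO2*]/α₀ = 2.017×10^-4 / 0.1284 = 1.570 mmol/kg
CA = (α₁ + 2α₂)·DIC = (0.8683 + 2×0.003301) × 1.570 = 1.37 mmol/kg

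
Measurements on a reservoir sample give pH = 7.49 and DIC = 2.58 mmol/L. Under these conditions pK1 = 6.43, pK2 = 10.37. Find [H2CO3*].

α₀ = 1 / (1 + K1/[H⁺] + K1K2/[H⁺]²) = 1 / (1 + 10^+1.06 + 10^-1.82)
   = 1 / (1 + 11.482 + 0.015136) = 1/12.497 = 0.08002
[CO2*] = α₀ × DIC = 0.08002 × 2.58 = 0.206 mmol/L

[CO2*] = 0.206 mmol/L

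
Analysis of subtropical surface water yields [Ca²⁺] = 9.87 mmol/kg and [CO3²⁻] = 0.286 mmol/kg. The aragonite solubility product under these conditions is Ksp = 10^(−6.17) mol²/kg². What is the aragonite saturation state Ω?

Ksp = 10^(−6.17) = 6.761×10^-7
Ω = [Ca²⁺][CO3²⁻]/Ksp = (9.87×10^-3)(0.286×10^-3) / 6.761×10^-7 = 4.18

Ω = 4.18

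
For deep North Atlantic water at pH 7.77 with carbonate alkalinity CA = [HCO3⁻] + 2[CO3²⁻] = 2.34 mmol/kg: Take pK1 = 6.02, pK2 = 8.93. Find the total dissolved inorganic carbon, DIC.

CA = [HCO3⁻] + 2[CO3²⁻] = (α₁ + 2α₂)·DIC
At pH 7.77: [H⁺]/K1 = 10^-1.75 = 0.017783, K2/[H⁺] = 10^-1.16 = 0.069183
α₁ = 1/(1 + 0.017783 + 0.069183) = 1/1.0870 = 0.9200; α₂ = α₁·K2/[H⁺] = 0.06365
α₁ + 2α₂ = 1.0473
DIC = CA / (α₁ + 2α₂) = 2.34 / 1.0473 = 2.23 mmol/kg

DIC = 2.23 mmol/kg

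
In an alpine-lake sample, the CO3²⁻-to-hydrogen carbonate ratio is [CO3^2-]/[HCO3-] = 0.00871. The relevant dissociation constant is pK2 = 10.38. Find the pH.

From K2 = [H⁺][CO3^2-]/[HCO3-]:  pH = pK2 + log₁₀([CO3^2-]/[HCO3-])
log₁₀(0.00871) = -2.060
pH = 10.38 + (-2.060) = 8.32

pH = 8.32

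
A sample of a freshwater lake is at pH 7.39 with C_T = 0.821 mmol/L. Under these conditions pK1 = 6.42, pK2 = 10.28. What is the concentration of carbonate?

[CO3²⁻] = 0.954 μmol/L

α₂ = 1 / (1 + [H⁺]/K2 + [H⁺]²/(K1K2)) = 1 / (1 + 10^+2.89 + 10^+1.92)
   = 1 / (1 + 776.25 + 83.176) = 1/860.42 = 0.001162
[CO3²⁻] = α₂ × DIC = 0.001162 × 0.821 = 0.000954 mmol/L = 0.954 μmol/L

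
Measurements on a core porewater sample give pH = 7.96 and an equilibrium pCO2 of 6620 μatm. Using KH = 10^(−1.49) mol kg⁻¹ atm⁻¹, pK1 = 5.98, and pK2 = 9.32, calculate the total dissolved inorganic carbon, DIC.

[CO2*] = KH · pCO2 = 10^(−1.49) × 6620×10^-6 = 2.142×10^-4 mol/kg
α₀ = 1/(1 + K1/[H⁺] + K1K2/[H⁺]²) = 1/(1 + 10^+1.98 + 10^+0.62) = 0.009934
DIC = [CO2*]/α₀ = 2.142×10^-4 / 0.009934 = 21.6 mmol/kg

DIC = 21.6 mmol/kg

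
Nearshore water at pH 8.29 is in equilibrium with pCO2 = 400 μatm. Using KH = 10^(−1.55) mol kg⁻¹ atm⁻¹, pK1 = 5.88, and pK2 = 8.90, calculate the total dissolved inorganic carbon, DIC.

[CO2*] = KH · pCO2 = 10^(−1.55) × 400×10^-6 = 1.127×10^-5 mol/kg
α₀ = 1/(1 + K1/[H⁺] + K1K2/[H⁺]²) = 1/(1 + 10^+2.41 + 10^+1.80) = 0.003114
DIC = [CO2*]/α₀ = 1.127×10^-5 / 0.003114 = 3.62 mmol/kg

DIC = 3.62 mmol/kg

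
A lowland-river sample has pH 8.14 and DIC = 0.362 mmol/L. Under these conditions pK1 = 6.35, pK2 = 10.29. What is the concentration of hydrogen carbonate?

[HCO3⁻] = 0.354 mmol/L

α₁ = 1 / (1 + [H⁺]/K1 + K2/[H⁺]) = 1 / (1 + 10^-1.79 + 10^-2.15)
   = 1 / (1 + 0.016218 + 0.0070795) = 1/1.0233 = 0.9772
[HCO3⁻] = α₁ × DIC = 0.9772 × 0.362 = 0.354 mmol/L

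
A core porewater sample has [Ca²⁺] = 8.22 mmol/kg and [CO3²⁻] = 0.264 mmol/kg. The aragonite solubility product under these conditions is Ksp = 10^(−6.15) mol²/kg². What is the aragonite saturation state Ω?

Ksp = 10^(−6.15) = 7.079×10^-7
Ω = [Ca²⁺][CO3²⁻]/Ksp = (8.22×10^-3)(0.264×10^-3) / 7.079×10^-7 = 3.07

Ω = 3.07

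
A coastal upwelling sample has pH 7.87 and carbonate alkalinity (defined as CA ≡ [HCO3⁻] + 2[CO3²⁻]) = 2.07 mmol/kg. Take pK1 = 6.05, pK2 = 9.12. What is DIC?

DIC = 1.99 mmol/kg

CA = [HCO3⁻] + 2[CO3²⁻] = (α₁ + 2α₂)·DIC
At pH 7.87: [H⁺]/K1 = 10^-1.82 = 0.015136, K2/[H⁺] = 10^-1.25 = 0.056234
α₁ = 1/(1 + 0.015136 + 0.056234) = 1/1.0714 = 0.9334; α₂ = α₁·K2/[H⁺] = 0.05249
α₁ + 2α₂ = 1.0384
DIC = CA / (α₁ + 2α₂) = 2.07 / 1.0384 = 1.99 mmol/kg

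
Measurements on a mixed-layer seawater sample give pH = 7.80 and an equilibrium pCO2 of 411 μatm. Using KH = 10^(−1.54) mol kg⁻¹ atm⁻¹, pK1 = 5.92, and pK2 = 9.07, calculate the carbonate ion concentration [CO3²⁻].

[CO3²⁻] = 0.0483 mmol/kg

[CO2*] = KH · pCO2 = 10^(−1.54) × 411×10^-6 = 1.185×10^-5 mol/kg
α₀ = 1/(1 + K1/[H⁺] + K1K2/[H⁺]²) = 1/(1 + 10^+1.88 + 10^+0.61) = 0.01236
DIC = [CO2*]/α₀ = 1.185×10^-5 / 0.01236 = 0.9593 mmol/kg
[CO3²⁻] = α₂·DIC; α₂ = 0.05034, so [CO3²⁻] = 0.05034 × 0.9593 = 0.0483 mmol/kg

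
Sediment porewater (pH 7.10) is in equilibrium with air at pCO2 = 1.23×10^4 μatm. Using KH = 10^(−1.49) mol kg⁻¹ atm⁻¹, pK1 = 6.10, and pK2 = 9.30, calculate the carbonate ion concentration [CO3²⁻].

[CO3²⁻] = 0.0251 mmol/kg

[CO2*] = KH · pCO2 = 10^(−1.49) × 1.23×10^4×10^-6 = 3.980×10^-4 mol/kg
α₀ = 1/(1 + K1/[H⁺] + K1K2/[H⁺]²) = 1/(1 + 10^+1.00 + 10^-1.20) = 0.09039
DIC = [CO2*]/α₀ = 3.980×10^-4 / 0.09039 = 4.403 mmol/kg
[CO3²⁻] = α₂·DIC; α₂ = 0.005703, so [CO3²⁻] = 0.005703 × 4.403 = 0.0251 mmol/kg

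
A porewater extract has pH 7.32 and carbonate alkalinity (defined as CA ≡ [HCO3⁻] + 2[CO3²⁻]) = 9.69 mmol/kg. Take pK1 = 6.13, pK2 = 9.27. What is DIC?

DIC = 10.2 mmol/kg

CA = [HCO3⁻] + 2[CO3²⁻] = (α₁ + 2α₂)·DIC
At pH 7.32: [H⁺]/K1 = 10^-1.19 = 0.064565, K2/[H⁺] = 10^-1.95 = 0.011220
α₁ = 1/(1 + 0.064565 + 0.011220) = 1/1.0758 = 0.9296; α₂ = α₁·K2/[H⁺] = 0.01043
α₁ + 2α₂ = 0.9504
DIC = CA / (α₁ + 2α₂) = 9.69 / 0.9504 = 10.2 mmol/kg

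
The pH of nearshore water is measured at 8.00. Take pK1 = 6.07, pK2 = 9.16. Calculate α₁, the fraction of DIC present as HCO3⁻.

α₁ = 0.925

α₁ = 1 / (1 + [H⁺]/K1 + K2/[H⁺]) = 1 / (1 + 10^-1.93 + 10^-1.16)
   = 1 / (1 + 0.011749 + 0.069183) = 1/1.0809 = 0.9251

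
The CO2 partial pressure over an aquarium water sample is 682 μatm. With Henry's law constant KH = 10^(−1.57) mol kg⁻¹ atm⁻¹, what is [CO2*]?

KH = 10^(−1.57) = 2.692×10^-2 mol kg⁻¹ atm⁻¹
[CO2*] = KH · pCO2 = 2.692×10^-2 × 682×10^-6 atm = 1.84×10^-5 mol/kg

[CO2*] = 18.4 μmol/kg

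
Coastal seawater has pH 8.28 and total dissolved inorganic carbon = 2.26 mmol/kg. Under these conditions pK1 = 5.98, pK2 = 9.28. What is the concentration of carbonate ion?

[CO3²⁻] = 0.205 mmol/kg

α₂ = 1 / (1 + [H⁺]/K2 + [H⁺]²/(K1K2)) = 1 / (1 + 10^+1.00 + 10^-1.30)
   = 1 / (1 + 10.000 + 0.050119) = 1/11.050 = 0.09050
[CO3²⁻] = α₂ × DIC = 0.09050 × 2.26 = 0.205 mmol/kg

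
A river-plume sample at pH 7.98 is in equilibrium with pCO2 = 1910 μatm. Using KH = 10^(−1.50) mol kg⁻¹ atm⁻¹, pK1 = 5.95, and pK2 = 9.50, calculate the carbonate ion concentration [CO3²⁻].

[CO3²⁻] = 0.195 mmol/kg

[CO2*] = KH · pCO2 = 10^(−1.50) × 1910×10^-6 = 6.040×10^-5 mol/kg
α₀ = 1/(1 + K1/[H⁺] + K1K2/[H⁺]²) = 1/(1 + 10^+2.03 + 10^+0.51) = 0.008978
DIC = [CO2*]/α₀ = 6.040×10^-5 / 0.008978 = 6.728 mmol/kg
[CO3²⁻] = α₂·DIC; α₂ = 0.02905, so [CO3²⁻] = 0.02905 × 6.728 = 0.195 mmol/kg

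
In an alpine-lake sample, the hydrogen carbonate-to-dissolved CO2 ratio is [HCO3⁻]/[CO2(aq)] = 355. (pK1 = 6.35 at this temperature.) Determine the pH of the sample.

From K1 = [H⁺][HCO3⁻]/[CO2(aq)]:  pH = pK1 + log₁₀([HCO3⁻]/[CO2(aq)])
log₁₀(355) = +2.550
pH = 6.35 + (+2.550) = 8.90

pH = 8.90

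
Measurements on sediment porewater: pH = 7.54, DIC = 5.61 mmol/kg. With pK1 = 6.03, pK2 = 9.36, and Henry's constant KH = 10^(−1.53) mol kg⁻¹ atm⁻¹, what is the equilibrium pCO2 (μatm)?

α₀ = 1 / (1 + K1/[H⁺] + K1K2/[H⁺]²) = 1 / (1 + 10^+1.51 + 10^-0.31)
   = 1 / (1 + 32.359 + 0.48978) = 1/33.849 = 0.02954
[CO2*] = α₀ × DIC = 0.02954 × 5.61 = 0.1657 mmol/kg
pCO2 = [CO2*]/KH = 1.657×10^-4 / 2.951×10^-2 = 5620 μatm

pCO2 = 5620 μatm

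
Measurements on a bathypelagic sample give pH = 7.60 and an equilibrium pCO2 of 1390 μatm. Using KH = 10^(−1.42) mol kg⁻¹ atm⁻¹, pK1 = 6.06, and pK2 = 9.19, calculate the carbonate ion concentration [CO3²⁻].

[CO2*] = KH · pCO2 = 10^(−1.42) × 1390×10^-6 = 5.285×10^-5 mol/kg
α₀ = 1/(1 + K1/[H⁺] + K1K2/[H⁺]²) = 1/(1 + 10^+1.54 + 10^-0.05) = 0.02735
DIC = [CO2*]/α₀ = 5.285×10^-5 / 0.02735 = 1.932 mmol/kg
[CO3²⁻] = α₂·DIC; α₂ = 0.02437, so [CO3²⁻] = 0.02437 × 1.932 = 0.0471 mmol/kg

[CO3²⁻] = 0.0471 mmol/kg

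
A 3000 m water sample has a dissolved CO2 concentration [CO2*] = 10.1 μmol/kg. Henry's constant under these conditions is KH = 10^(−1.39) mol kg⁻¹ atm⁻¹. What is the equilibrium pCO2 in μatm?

KH = 10^(−1.39) = 4.074×10^-2 mol kg⁻¹ atm⁻¹
pCO2 = [CO2*]/KH = 10.1×10^-6 / 4.074×10^-2 = 2.48×10^-4 atm = 248 μatm

pCO2 = 248 μatm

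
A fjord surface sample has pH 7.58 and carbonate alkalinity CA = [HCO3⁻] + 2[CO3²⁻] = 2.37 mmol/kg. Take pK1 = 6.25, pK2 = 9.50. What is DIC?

CA = [HCO3⁻] + 2[CO3²⁻] = (α₁ + 2α₂)·DIC
At pH 7.58: [H⁺]/K1 = 10^-1.33 = 0.046774, K2/[H⁺] = 10^-1.92 = 0.012023
α₁ = 1/(1 + 0.046774 + 0.012023) = 1/1.0588 = 0.9445; α₂ = α₁·K2/[H⁺] = 0.01136
α₁ + 2α₂ = 0.9672
DIC = CA / (α₁ + 2α₂) = 2.37 / 0.9672 = 2.45 mmol/kg

DIC = 2.45 mmol/kg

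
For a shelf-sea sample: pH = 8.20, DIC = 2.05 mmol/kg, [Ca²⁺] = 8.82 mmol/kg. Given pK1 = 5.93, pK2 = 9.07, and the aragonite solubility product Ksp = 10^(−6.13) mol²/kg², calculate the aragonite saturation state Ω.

Ω = 2.89

α₂ = 1 / (1 + [H⁺]/K2 + [H⁺]²/(K1K2)) = 1 / (1 + 10^+0.87 + 10^-1.40)
   = 1 / (1 + 7.4131 + 0.039811) = 1/8.4529 = 0.1183
[CO3²⁻] = α₂ × DIC = 0.1183 × 2.05 = 0.2425 mmol/kg
Ksp = 10^(−6.13) = 7.413×10^-7
Ω = [Ca²⁺][CO3²⁻]/Ksp = (8.82×10^-3)(2.425×10^-4) / 7.413×10^-7 = 2.89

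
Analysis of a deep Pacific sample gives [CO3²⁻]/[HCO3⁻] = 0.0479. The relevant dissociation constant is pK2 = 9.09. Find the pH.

From K2 = [H⁺][CO3²⁻]/[HCO3⁻]:  pH = pK2 + log₁₀([CO3²⁻]/[HCO3⁻])
log₁₀(0.0479) = -1.320
pH = 9.09 + (-1.320) = 7.77

pH = 7.77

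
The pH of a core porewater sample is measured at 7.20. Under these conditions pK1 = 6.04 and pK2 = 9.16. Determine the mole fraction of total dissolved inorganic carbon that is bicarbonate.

α₁ = 1 / (1 + [H⁺]/K1 + K2/[H⁺]) = 1 / (1 + 10^-1.16 + 10^-1.96)
   = 1 / (1 + 0.069183 + 0.010965) = 1/1.0801 = 0.9258

α₁ = 0.926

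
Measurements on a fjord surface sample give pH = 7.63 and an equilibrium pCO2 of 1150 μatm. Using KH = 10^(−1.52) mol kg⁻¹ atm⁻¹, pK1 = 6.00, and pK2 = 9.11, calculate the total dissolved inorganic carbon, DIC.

[CO2*] = KH · pCO2 = 10^(−1.52) × 1150×10^-6 = 3.473×10^-5 mol/kg
α₀ = 1/(1 + K1/[H⁺] + K1K2/[H⁺]²) = 1/(1 + 10^+1.63 + 10^+0.15) = 0.02219
DIC = [CO2*]/α₀ = 3.473×10^-5 / 0.02219 = 1.57 mmol/kg

DIC = 1.57 mmol/kg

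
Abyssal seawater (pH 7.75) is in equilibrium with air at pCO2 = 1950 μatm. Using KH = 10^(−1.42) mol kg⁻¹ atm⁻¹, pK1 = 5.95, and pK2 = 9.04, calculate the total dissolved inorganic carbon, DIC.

[CO2*] = KH · pCO2 = 10^(−1.42) × 1950×10^-6 = 7.414×10^-5 mol/kg
α₀ = 1/(1 + K1/[H⁺] + K1K2/[H⁺]²) = 1/(1 + 10^+1.80 + 10^+0.51) = 0.01485
DIC = [CO2*]/α₀ = 7.414×10^-5 / 0.01485 = 4.99 mmol/kg

DIC = 4.99 mmol/kg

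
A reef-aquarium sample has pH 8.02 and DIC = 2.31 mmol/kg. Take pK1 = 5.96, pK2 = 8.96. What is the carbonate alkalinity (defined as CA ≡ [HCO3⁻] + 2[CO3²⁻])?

CA = [HCO3⁻] + 2[CO3²⁻] = (α₁ + 2α₂)·DIC
At pH 8.02: [H⁺]/K1 = 10^-2.06 = 0.0087096, K2/[H⁺] = 10^-0.94 = 0.11482
α₁ = 1/(1 + 0.0087096 + 0.11482) = 1/1.1235 = 0.8901; α₂ = α₁·K2/[H⁺] = 0.1022
α₁ + 2α₂ = 1.0944
CA = 1.0944 × 2.31 = 2.53 mmol/kg

CA = 2.53 mmol/kg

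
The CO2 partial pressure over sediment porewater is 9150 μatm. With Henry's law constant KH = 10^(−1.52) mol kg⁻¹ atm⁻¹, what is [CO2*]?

KH = 10^(−1.52) = 3.020×10^-2 mol kg⁻¹ atm⁻¹
[CO2*] = KH · pCO2 = 3.020×10^-2 × 9150×10^-6 atm = 2.76×10^-4 mol/kg

[CO2*] = 276 μmol/kg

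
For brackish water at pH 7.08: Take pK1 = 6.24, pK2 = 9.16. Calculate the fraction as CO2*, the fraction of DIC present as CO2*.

α₀ = 1 / (1 + K1/[H⁺] + K1K2/[H⁺]²) = 1 / (1 + 10^+0.84 + 10^-1.24)
   = 1 / (1 + 6.9183 + 0.057544) = 1/7.9759 = 0.1254

α₀ = 0.125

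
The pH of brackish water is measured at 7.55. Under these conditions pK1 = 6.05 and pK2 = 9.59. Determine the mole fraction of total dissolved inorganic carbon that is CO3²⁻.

α₂ = 1 / (1 + [H⁺]/K2 + [H⁺]²/(K1K2)) = 1 / (1 + 10^+2.04 + 10^+0.54)
   = 1 / (1 + 109.65 + 3.4674) = 1/114.12 = 0.008763

α₂ = 0.00876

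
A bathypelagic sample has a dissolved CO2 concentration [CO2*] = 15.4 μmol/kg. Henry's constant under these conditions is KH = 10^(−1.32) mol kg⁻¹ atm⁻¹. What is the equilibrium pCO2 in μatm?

pCO2 = 322 μatm

KH = 10^(−1.32) = 4.786×10^-2 mol kg⁻¹ atm⁻¹
pCO2 = [CO2*]/KH = 15.4×10^-6 / 4.786×10^-2 = 3.22×10^-4 atm = 322 μatm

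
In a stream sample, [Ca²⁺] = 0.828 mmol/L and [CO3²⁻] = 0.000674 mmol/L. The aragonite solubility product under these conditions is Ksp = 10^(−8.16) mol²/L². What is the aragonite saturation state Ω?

Ω = 0.0807

Ksp = 10^(−8.16) = 6.918×10^-9
Ω = [Ca²⁺][CO3²⁻]/Ksp = (0.828×10^-3)(0.000674×10^-3) / 6.918×10^-9 = 0.0807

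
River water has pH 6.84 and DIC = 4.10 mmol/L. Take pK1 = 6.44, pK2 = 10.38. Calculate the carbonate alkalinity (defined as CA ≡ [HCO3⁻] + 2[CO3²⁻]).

CA = 2.93 mmol/L

CA = [HCO3⁻] + 2[CO3²⁻] = (α₁ + 2α₂)·DIC
At pH 6.84: [H⁺]/K1 = 10^-0.40 = 0.39811, K2/[H⁺] = 10^-3.54 = 0.00028840
α₁ = 1/(1 + 0.39811 + 0.00028840) = 1/1.3984 = 0.7151; α₂ = α₁·K2/[H⁺] = 0.0002062
α₁ + 2α₂ = 0.7155
CA = 0.7155 × 4.10 = 2.93 mmol/L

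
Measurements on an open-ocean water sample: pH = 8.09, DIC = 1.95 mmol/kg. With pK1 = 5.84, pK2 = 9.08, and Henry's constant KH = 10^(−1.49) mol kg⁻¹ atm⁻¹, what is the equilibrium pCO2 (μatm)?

pCO2 = 306 μatm

α₀ = 1 / (1 + K1/[H⁺] + K1K2/[H⁺]²) = 1 / (1 + 10^+2.25 + 10^+1.26)
   = 1 / (1 + 177.83 + 18.197) = 1/197.02 = 0.005075
[CO2*] = α₀ × DIC = 0.005075 × 1.95 = 0.009897 mmol/kg = 9.897 μmol/kg
pCO2 = [CO2*]/KH = 9.897×10^-6 / 3.236×10^-2 = 306 μatm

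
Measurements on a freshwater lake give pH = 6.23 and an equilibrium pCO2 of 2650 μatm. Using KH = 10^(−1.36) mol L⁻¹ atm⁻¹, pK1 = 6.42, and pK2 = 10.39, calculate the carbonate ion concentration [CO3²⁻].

[CO2*] = KH · pCO2 = 10^(−1.36) × 2650×10^-6 = 1.157×10^-4 mol/L
α₀ = 1/(1 + K1/[H⁺] + K1K2/[H⁺]²) = 1/(1 + 10^-0.19 + 10^-4.35) = 0.6076
DIC = [CO2*]/α₀ = 1.157×10^-4 / 0.6076 = 0.1904 mmol/L
[CO3²⁻] = α₂·DIC; α₂ = 2.714×10^-5, so [CO3²⁻] = 2.714×10^-5 × 0.1904 = 5.17×10^-6 mmol/L = 0.00517 μmol/L

[CO3²⁻] = 0.00517 μmol/L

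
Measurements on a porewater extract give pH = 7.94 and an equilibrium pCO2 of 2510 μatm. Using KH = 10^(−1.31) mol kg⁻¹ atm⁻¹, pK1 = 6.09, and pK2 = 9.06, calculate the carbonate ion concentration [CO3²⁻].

[CO2*] = KH · pCO2 = 10^(−1.31) × 2510×10^-6 = 1.229×10^-4 mol/kg
α₀ = 1/(1 + K1/[H⁺] + K1K2/[H⁺]²) = 1/(1 + 10^+1.85 + 10^+0.73) = 0.01296
DIC = [CO2*]/α₀ = 1.229×10^-4 / 0.01296 = 9.486 mmol/kg
[CO3²⁻] = α₂·DIC; α₂ = 0.06960, so [CO3²⁻] = 0.06960 × 9.486 = 0.660 mmol/kg

[CO3²⁻] = 0.660 mmol/kg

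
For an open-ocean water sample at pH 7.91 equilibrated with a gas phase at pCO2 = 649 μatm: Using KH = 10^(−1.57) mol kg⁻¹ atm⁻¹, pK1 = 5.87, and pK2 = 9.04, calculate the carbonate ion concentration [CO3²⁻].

[CO3²⁻] = 0.142 mmol/kg

[CO2*] = KH · pCO2 = 10^(−1.57) × 649×10^-6 = 1.747×10^-5 mol/kg
α₀ = 1/(1 + K1/[H⁺] + K1K2/[H⁺]²) = 1/(1 + 10^+2.04 + 10^+0.91) = 0.008419
DIC = [CO2*]/α₀ = 1.747×10^-5 / 0.008419 = 2.075 mmol/kg
[CO3²⁻] = α₂·DIC; α₂ = 0.06843, so [CO3²⁻] = 0.06843 × 2.075 = 0.142 mmol/kg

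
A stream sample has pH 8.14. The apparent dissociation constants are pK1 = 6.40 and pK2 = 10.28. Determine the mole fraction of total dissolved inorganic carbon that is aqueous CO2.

α₀ = 0.0177

α₀ = 1 / (1 + K1/[H⁺] + K1K2/[H⁺]²) = 1 / (1 + 10^+1.74 + 10^-0.40)
   = 1 / (1 + 54.954 + 0.39811) = 1/56.352 = 0.01775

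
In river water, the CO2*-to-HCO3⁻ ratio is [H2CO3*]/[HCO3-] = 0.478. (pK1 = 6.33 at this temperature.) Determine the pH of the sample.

pH = 6.65

From K1 = [H⁺][HCO3-]/[H2CO3*]:  pH = pK1 − log₁₀([H2CO3*]/[HCO3-])
log₁₀(0.478) = -0.321
pH = 6.33 − (-0.321) = 6.65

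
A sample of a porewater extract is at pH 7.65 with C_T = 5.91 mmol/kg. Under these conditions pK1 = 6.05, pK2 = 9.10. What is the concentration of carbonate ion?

α₂ = 1 / (1 + [H⁺]/K2 + [H⁺]²/(K1K2)) = 1 / (1 + 10^+1.45 + 10^-0.15)
   = 1 / (1 + 28.184 + 0.70795) = 1/29.892 = 0.03345
[CO3²⁻] = α₂ × DIC = 0.03345 × 5.91 = 0.198 mmol/kg

[CO3²⁻] = 0.198 mmol/kg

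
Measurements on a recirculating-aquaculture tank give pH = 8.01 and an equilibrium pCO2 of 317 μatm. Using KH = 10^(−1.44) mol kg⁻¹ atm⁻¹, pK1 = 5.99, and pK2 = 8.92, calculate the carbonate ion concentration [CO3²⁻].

[CO2*] = KH · pCO2 = 10^(−1.44) × 317×10^-6 = 1.151×10^-5 mol/kg
α₀ = 1/(1 + K1/[H⁺] + K1K2/[H⁺]²) = 1/(1 + 10^+2.02 + 10^+1.11) = 0.008432
DIC = [CO2*]/α₀ = 1.151×10^-5 / 0.008432 = 1.365 mmol/kg
[CO3²⁻] = α₂·DIC; α₂ = 0.1086, so [CO3²⁻] = 0.1086 × 1.365 = 0.148 mmol/kg

[CO3²⁻] = 0.148 mmol/kg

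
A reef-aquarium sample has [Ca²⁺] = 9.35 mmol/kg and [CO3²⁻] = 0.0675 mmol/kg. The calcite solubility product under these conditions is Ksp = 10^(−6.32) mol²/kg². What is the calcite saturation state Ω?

Ω = 1.32

Ksp = 10^(−6.32) = 4.786×10^-7
Ω = [Ca²⁺][CO3²⁻]/Ksp = (9.35×10^-3)(0.0675×10^-3) / 4.786×10^-7 = 1.32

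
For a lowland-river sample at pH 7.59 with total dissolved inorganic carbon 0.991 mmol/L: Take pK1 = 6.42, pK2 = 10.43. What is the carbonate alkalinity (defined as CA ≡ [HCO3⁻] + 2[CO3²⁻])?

CA = 0.930 mmol/L

CA = [HCO3⁻] + 2[CO3²⁻] = (α₁ + 2α₂)·DIC
At pH 7.59: [H⁺]/K1 = 10^-1.17 = 0.067608, K2/[H⁺] = 10^-2.84 = 0.0014454
α₁ = 1/(1 + 0.067608 + 0.0014454) = 1/1.0691 = 0.9354; α₂ = α₁·K2/[H⁺] = 0.001352
α₁ + 2α₂ = 0.9381
CA = 0.9381 × 0.991 = 0.930 mmol/L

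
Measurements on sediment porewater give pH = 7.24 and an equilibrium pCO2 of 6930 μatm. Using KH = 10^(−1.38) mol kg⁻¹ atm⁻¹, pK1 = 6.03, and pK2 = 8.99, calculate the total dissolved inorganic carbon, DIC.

[CO2*] = KH · pCO2 = 10^(−1.38) × 6930×10^-6 = 2.889×10^-4 mol/kg
α₀ = 1/(1 + K1/[H⁺] + K1K2/[H⁺]²) = 1/(1 + 10^+1.21 + 10^-0.54) = 0.05712
DIC = [CO2*]/α₀ = 2.889×10^-4 / 0.05712 = 5.06 mmol/kg

DIC = 5.06 mmol/kg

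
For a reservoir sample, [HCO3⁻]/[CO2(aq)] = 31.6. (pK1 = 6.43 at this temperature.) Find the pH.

pH = 7.93

From K1 = [H⁺][HCO3⁻]/[CO2(aq)]:  pH = pK1 + log₁₀([HCO3⁻]/[CO2(aq)])
log₁₀(31.6) = +1.500
pH = 6.43 + (+1.500) = 7.93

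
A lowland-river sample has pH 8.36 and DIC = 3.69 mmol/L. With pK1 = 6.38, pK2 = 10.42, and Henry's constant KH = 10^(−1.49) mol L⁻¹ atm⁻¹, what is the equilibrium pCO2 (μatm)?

α₀ = 1 / (1 + K1/[H⁺] + K1K2/[H⁺]²) = 1 / (1 + 10^+1.98 + 10^-0.08)
   = 1 / (1 + 95.499 + 0.83176) = 1/97.331 = 0.01027
[CO2*] = α₀ × DIC = 0.01027 × 3.69 = 0.03791 mmol/L
pCO2 = [CO2*]/KH = 3.791×10^-5 / 3.236×10^-2 = 1170 μatm

pCO2 = 1170 μatm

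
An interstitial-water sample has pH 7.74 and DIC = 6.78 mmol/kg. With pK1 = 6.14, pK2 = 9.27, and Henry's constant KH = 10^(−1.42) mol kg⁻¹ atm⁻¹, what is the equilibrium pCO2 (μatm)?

pCO2 = 4250 μatm

α₀ = 1 / (1 + K1/[H⁺] + K1K2/[H⁺]²) = 1 / (1 + 10^+1.60 + 10^+0.07)
   = 1 / (1 + 39.811 + 1.1749) = 1/41.986 = 0.02382
[CO2*] = α₀ × DIC = 0.02382 × 6.78 = 0.1615 mmol/kg
pCO2 = [CO2*]/KH = 1.615×10^-4 / 3.802×10^-2 = 4250 μatm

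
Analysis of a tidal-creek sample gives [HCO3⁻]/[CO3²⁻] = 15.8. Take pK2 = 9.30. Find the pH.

pH = 8.10

From K2 = [H⁺][CO3²⁻]/[HCO3⁻]:  pH = pK2 − log₁₀([HCO3⁻]/[CO3²⁻])
log₁₀(15.8) = +1.199
pH = 9.30 − (+1.199) = 8.10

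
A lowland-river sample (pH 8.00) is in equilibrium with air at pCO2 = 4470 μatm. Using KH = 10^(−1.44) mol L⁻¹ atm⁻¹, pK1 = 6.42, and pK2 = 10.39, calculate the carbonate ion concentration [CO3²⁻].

[CO2*] = KH · pCO2 = 10^(−1.44) × 4470×10^-6 = 1.623×10^-4 mol/L
α₀ = 1/(1 + K1/[H⁺] + K1K2/[H⁺]²) = 1/(1 + 10^+1.58 + 10^-0.81) = 0.02553
DIC = [CO2*]/α₀ = 1.623×10^-4 / 0.02553 = 6.358 mmol/L
[CO3²⁻] = α₂·DIC; α₂ = 0.003954, so [CO3²⁻] = 0.003954 × 6.358 = 0.0251 mmol/L

[CO3²⁻] = 0.0251 mmol/L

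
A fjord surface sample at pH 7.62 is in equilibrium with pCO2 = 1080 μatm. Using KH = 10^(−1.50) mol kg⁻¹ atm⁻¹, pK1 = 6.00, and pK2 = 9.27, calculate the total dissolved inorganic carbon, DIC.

DIC = 1.49 mmol/kg

[CO2*] = KH · pCO2 = 10^(−1.50) × 1080×10^-6 = 3.415×10^-5 mol/kg
α₀ = 1/(1 + K1/[H⁺] + K1K2/[H⁺]²) = 1/(1 + 10^+1.62 + 10^-0.03) = 0.02293
DIC = [CO2*]/α₀ = 3.415×10^-5 / 0.02293 = 1.49 mmol/kg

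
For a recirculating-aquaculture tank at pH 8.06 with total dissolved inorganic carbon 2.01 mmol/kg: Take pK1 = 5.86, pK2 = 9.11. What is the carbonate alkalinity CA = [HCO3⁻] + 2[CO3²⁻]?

CA = [HCO3⁻] + 2[CO3²⁻] = (α₁ + 2α₂)·DIC
At pH 8.06: [H⁺]/K1 = 10^-2.20 = 0.0063096, K2/[H⁺] = 10^-1.05 = 0.089125
α₁ = 1/(1 + 0.0063096 + 0.089125) = 1/1.0954 = 0.9129; α₂ = α₁·K2/[H⁺] = 0.08136
α₁ + 2α₂ = 1.0756
CA = 1.0756 × 2.01 = 2.16 mmol/kg

CA = 2.16 mmol/kg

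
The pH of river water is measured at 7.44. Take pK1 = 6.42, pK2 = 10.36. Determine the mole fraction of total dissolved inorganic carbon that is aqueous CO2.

α₀ = 1 / (1 + K1/[H⁺] + K1K2/[H⁺]²) = 1 / (1 + 10^+1.02 + 10^-1.90)
   = 1 / (1 + 10.471 + 0.012589) = 1/11.484 = 0.08708

α₀ = 0.0871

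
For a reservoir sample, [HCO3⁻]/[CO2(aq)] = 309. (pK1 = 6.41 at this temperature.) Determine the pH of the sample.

pH = 8.90

From K1 = [H⁺][HCO3⁻]/[CO2(aq)]:  pH = pK1 + log₁₀([HCO3⁻]/[CO2(aq)])
log₁₀(309) = +2.490
pH = 6.41 + (+2.490) = 8.90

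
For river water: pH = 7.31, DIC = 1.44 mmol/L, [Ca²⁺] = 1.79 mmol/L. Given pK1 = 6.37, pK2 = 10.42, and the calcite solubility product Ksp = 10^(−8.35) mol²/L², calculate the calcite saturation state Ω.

Ω = 0.402

α₂ = 1 / (1 + [H⁺]/K2 + [H⁺]²/(K1K2)) = 1 / (1 + 10^+3.11 + 10^+2.17)
   = 1 / (1 + 1288.2 + 147.91) = 1/1437.2 = 0.0006958
[CO3²⁻] = α₂ × DIC = 0.0006958 × 1.44 = 0.001002 mmol/L = 1.002 μmol/L
Ksp = 10^(−8.35) = 4.467×10^-9
Ω = [Ca²⁺][CO3²⁻]/Ksp = (1.79×10^-3)(1.002×10^-6) / 4.467×10^-9 = 0.402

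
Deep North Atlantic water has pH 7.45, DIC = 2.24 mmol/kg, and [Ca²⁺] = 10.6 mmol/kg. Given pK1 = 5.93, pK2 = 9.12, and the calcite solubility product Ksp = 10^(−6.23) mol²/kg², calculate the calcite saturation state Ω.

Ω = 0.820

α₂ = 1 / (1 + [H⁺]/K2 + [H⁺]²/(K1K2)) = 1 / (1 + 10^+1.67 + 10^+0.15)
   = 1 / (1 + 46.774 + 1.4125) = 1/49.186 = 0.02033
[CO3²⁻] = α₂ × DIC = 0.02033 × 2.24 = 0.04554 mmol/kg
Ksp = 10^(−6.23) = 5.888×10^-7
Ω = [Ca²⁺][CO3²⁻]/Ksp = (10.6×10^-3)(4.554×10^-5) / 5.888×10^-7 = 0.820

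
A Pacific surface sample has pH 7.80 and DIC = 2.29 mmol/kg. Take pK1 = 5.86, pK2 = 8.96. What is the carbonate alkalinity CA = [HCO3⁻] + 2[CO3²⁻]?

CA = 2.41 mmol/kg

CA = [HCO3⁻] + 2[CO3²⁻] = (α₁ + 2α₂)·DIC
At pH 7.80: [H⁺]/K1 = 10^-1.94 = 0.011482, K2/[H⁺] = 10^-1.16 = 0.069183
α₁ = 1/(1 + 0.011482 + 0.069183) = 1/1.0807 = 0.9254; α₂ = α₁·K2/[H⁺] = 0.06402
α₁ + 2α₂ = 1.0534
CA = 1.0534 × 2.29 = 2.41 mmol/kg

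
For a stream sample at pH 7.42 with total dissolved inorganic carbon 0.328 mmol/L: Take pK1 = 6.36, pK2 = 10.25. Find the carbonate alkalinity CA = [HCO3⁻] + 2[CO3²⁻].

CA = 0.302 mmol/L

CA = [HCO3⁻] + 2[CO3²⁻] = (α₁ + 2α₂)·DIC
At pH 7.42: [H⁺]/K1 = 10^-1.06 = 0.087096, K2/[H⁺] = 10^-2.83 = 0.0014791
α₁ = 1/(1 + 0.087096 + 0.0014791) = 1/1.0886 = 0.9186; α₂ = α₁·K2/[H⁺] = 0.001359
α₁ + 2α₂ = 0.9213
CA = 0.9213 × 0.328 = 0.302 mmol/L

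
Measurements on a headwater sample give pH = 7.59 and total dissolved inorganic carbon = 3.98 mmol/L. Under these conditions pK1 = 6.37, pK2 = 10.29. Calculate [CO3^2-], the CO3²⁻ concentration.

[CO3²⁻] = 7.48 μmol/L

α₂ = 1 / (1 + [H⁺]/K2 + [H⁺]²/(K1K2)) = 1 / (1 + 10^+2.70 + 10^+1.48)
   = 1 / (1 + 501.19 + 30.200) = 1/532.39 = 0.001878
[CO3²⁻] = α₂ × DIC = 0.001878 × 3.98 = 0.00748 mmol/L = 7.48 μmol/L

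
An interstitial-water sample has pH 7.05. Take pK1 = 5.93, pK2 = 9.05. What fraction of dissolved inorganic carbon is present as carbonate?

α₂ = 0.00921

α₂ = 1 / (1 + [H⁺]/K2 + [H⁺]²/(K1K2)) = 1 / (1 + 10^+2.00 + 10^+0.88)
   = 1 / (1 + 100.00 + 7.5858) = 1/108.59 = 0.009209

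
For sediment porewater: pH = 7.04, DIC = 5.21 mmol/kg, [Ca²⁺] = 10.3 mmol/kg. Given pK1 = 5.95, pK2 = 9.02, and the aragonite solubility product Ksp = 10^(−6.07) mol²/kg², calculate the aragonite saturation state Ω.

α₂ = 1 / (1 + [H⁺]/K2 + [H⁺]²/(K1K2)) = 1 / (1 + 10^+1.98 + 10^+0.89)
   = 1 / (1 + 95.499 + 7.7625) = 1/104.26 = 0.009591
[CO3²⁻] = α₂ × DIC = 0.009591 × 5.21 = 0.04997 mmol/kg
Ksp = 10^(−6.07) = 8.511×10^-7
Ω = [Ca²⁺][CO3²⁻]/Ksp = (10.3×10^-3)(4.997×10^-5) / 8.511×10^-7 = 0.605

Ω = 0.605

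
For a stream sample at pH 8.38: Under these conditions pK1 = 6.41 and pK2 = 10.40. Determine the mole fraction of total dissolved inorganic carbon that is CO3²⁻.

α₂ = 1 / (1 + [H⁺]/K2 + [H⁺]²/(K1K2)) = 1 / (1 + 10^+2.02 + 10^+0.05)
   = 1 / (1 + 104.71 + 1.1220) = 1/106.83 = 0.009360

α₂ = 0.00936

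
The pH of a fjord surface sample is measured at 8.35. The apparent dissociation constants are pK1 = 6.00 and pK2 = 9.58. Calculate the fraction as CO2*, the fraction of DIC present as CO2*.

α₀ = 1 / (1 + K1/[H⁺] + K1K2/[H⁺]²) = 1 / (1 + 10^+2.35 + 10^+1.12)
   = 1 / (1 + 223.87 + 13.183) = 1/238.05 = 0.004201

α₀ = 0.00420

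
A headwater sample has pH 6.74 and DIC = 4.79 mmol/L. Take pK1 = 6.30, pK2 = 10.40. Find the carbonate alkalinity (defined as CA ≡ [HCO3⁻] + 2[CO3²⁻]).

CA = [HCO3⁻] + 2[CO3²⁻] = (α₁ + 2α₂)·DIC
At pH 6.74: [H⁺]/K1 = 10^-0.44 = 0.36308, K2/[H⁺] = 10^-3.66 = 0.00021878
α₁ = 1/(1 + 0.36308 + 0.00021878) = 1/1.3633 = 0.7335; α₂ = α₁·K2/[H⁺] = 0.0001605
α₁ + 2α₂ = 0.7338
CA = 0.7338 × 4.79 = 3.52 mmol/L

CA = 3.52 mmol/L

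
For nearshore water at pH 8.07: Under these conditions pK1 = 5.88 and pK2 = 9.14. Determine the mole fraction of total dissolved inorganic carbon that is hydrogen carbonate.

α₁ = 1 / (1 + [H⁺]/K1 + K2/[H⁺]) = 1 / (1 + 10^-2.19 + 10^-1.07)
   = 1 / (1 + 0.0064565 + 0.085114) = 1/1.0916 = 0.9161

α₁ = 0.916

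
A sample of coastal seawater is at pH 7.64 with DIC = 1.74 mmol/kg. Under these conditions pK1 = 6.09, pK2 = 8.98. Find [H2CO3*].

[CO2*] = 0.0457 mmol/kg

α₀ = 1 / (1 + K1/[H⁺] + K1K2/[H⁺]²) = 1 / (1 + 10^+1.55 + 10^+0.21)
   = 1 / (1 + 35.481 + 1.6218) = 1/38.103 = 0.02624
[CO2*] = α₀ × DIC = 0.02624 × 1.74 = 0.0457 mmol/kg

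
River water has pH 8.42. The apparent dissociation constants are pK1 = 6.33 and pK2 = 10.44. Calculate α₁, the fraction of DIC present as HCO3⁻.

α₁ = 1 / (1 + [H⁺]/K1 + K2/[H⁺]) = 1 / (1 + 10^-2.09 + 10^-2.02)
   = 1 / (1 + 0.0081283 + 0.0095499) = 1/1.0177 = 0.9826

α₁ = 0.983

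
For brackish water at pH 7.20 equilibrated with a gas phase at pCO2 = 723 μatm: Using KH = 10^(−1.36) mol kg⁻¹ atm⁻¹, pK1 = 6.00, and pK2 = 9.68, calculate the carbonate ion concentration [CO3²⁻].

[CO3²⁻] = 1.66 μmol/kg

[CO2*] = KH · pCO2 = 10^(−1.36) × 723×10^-6 = 3.156×10^-5 mol/kg
α₀ = 1/(1 + K1/[H⁺] + K1K2/[H⁺]²) = 1/(1 + 10^+1.20 + 10^-1.28) = 0.05917
DIC = [CO2*]/α₀ = 3.156×10^-5 / 0.05917 = 0.5334 mmol/kg
[CO3²⁻] = α₂·DIC; α₂ = 0.003105, so [CO3²⁻] = 0.003105 × 0.5334 = 0.00166 mmol/kg = 1.66 μmol/kg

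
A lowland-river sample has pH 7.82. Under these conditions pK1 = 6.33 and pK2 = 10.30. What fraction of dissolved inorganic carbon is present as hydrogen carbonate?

α₁ = 1 / (1 + [H⁺]/K1 + K2/[H⁺]) = 1 / (1 + 10^-1.49 + 10^-2.48)
   = 1 / (1 + 0.032359 + 0.0033113) = 1/1.0357 = 0.9656

α₁ = 0.966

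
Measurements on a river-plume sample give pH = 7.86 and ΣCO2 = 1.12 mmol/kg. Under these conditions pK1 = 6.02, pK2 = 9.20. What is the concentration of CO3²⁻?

[CO3²⁻] = 0.0483 mmol/kg

α₂ = 1 / (1 + [H⁺]/K2 + [H⁺]²/(K1K2)) = 1 / (1 + 10^+1.34 + 10^-0.50)
   = 1 / (1 + 21.878 + 0.31623) = 1/23.194 = 0.04311
[CO3²⁻] = α₂ × DIC = 0.04311 × 1.12 = 0.0483 mmol/kg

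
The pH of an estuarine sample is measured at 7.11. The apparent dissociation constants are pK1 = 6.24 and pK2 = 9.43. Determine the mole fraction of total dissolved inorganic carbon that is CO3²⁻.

α₂ = 1 / (1 + [H⁺]/K2 + [H⁺]²/(K1K2)) = 1 / (1 + 10^+2.32 + 10^+1.45)
   = 1 / (1 + 208.93 + 28.184) = 1/238.11 = 0.004200

α₂ = 0.00420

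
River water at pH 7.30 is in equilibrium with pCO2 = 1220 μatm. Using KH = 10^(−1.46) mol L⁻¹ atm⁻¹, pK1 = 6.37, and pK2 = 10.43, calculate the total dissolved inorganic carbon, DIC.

[CO2*] = KH · pCO2 = 10^(−1.46) × 1220×10^-6 = 4.230×10^-5 mol/L
α₀ = 1/(1 + K1/[H⁺] + K1K2/[H⁺]²) = 1/(1 + 10^+0.93 + 10^-2.20) = 0.1051
DIC = [CO2*]/α₀ = 4.230×10^-5 / 0.1051 = 0.403 mmol/L

DIC = 0.403 mmol/L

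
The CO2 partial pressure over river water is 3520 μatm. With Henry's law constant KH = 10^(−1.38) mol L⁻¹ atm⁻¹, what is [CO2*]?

[CO2*] = 147 μmol/L

KH = 10^(−1.38) = 4.169×10^-2 mol L⁻¹ atm⁻¹
[CO2*] = KH · pCO2 = 4.169×10^-2 × 3520×10^-6 atm = 1.47×10^-4 mol/L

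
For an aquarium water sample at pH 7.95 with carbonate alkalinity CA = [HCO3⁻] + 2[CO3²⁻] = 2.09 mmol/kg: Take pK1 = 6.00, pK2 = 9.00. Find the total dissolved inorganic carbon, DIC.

DIC = 1.95 mmol/kg

CA = [HCO3⁻] + 2[CO3²⁻] = (α₁ + 2α₂)·DIC
At pH 7.95: [H⁺]/K1 = 10^-1.95 = 0.011220, K2/[H⁺] = 10^-1.05 = 0.089125
α₁ = 1/(1 + 0.011220 + 0.089125) = 1/1.1003 = 0.9088; α₂ = α₁·K2/[H⁺] = 0.08100
α₁ + 2α₂ = 1.0708
DIC = CA / (α₁ + 2α₂) = 2.09 / 1.0708 = 1.95 mmol/kg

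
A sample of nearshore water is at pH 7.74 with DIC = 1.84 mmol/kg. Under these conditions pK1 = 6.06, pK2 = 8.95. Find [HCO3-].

α₁ = 1 / (1 + [H⁺]/K1 + K2/[H⁺]) = 1 / (1 + 10^-1.68 + 10^-1.21)
   = 1 / (1 + 0.020893 + 0.061660) = 1/1.0826 = 0.9237
[HCO3⁻] = α₁ × DIC = 0.9237 × 1.84 = 1.70 mmol/kg

[HCO3⁻] = 1.70 mmol/kg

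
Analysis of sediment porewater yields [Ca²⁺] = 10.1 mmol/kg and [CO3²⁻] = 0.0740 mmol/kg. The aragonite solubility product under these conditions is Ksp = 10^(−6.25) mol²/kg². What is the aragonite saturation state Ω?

Ksp = 10^(−6.25) = 5.623×10^-7
Ω = [Ca²⁺][CO3²⁻]/Ksp = (10.1×10^-3)(0.0740×10^-3) / 5.623×10^-7 = 1.33

Ω = 1.33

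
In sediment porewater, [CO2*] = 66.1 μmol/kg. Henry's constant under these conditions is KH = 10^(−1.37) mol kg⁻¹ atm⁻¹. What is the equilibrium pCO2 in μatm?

KH = 10^(−1.37) = 4.266×10^-2 mol kg⁻¹ atm⁻¹
pCO2 = [CO2*]/KH = 66.1×10^-6 / 4.266×10^-2 = 1.55×10^-3 atm = 1550 μatm

pCO2 = 1550 μatm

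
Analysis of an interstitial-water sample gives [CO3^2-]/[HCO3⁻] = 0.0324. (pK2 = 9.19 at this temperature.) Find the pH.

From K2 = [H⁺][CO3^2-]/[HCO3⁻]:  pH = pK2 + log₁₀([CO3^2-]/[HCO3⁻])
log₁₀(0.0324) = -1.489
pH = 9.19 + (-1.489) = 7.70

pH = 7.70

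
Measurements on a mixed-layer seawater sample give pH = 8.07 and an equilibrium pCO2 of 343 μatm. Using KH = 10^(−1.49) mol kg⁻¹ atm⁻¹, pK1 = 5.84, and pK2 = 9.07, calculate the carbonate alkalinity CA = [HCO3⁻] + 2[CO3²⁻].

CA = 2.26 mmol/kg

[CO2*] = KH · pCO2 = 10^(−1.49) × 343×10^-6 = 1.110×10^-5 mol/kg
α₀ = 1/(1 + K1/[H⁺] + K1K2/[H⁺]²) = 1/(1 + 10^+2.23 + 10^+1.23) = 0.005325
DIC = [CO2*]/α₀ = 1.110×10^-5 / 0.005325 = 2.085 mmol/kg
CA = (α₁ + 2α₂)·DIC = (0.9043 + 2×0.09043) × 2.085 = 2.26 mmol/kg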